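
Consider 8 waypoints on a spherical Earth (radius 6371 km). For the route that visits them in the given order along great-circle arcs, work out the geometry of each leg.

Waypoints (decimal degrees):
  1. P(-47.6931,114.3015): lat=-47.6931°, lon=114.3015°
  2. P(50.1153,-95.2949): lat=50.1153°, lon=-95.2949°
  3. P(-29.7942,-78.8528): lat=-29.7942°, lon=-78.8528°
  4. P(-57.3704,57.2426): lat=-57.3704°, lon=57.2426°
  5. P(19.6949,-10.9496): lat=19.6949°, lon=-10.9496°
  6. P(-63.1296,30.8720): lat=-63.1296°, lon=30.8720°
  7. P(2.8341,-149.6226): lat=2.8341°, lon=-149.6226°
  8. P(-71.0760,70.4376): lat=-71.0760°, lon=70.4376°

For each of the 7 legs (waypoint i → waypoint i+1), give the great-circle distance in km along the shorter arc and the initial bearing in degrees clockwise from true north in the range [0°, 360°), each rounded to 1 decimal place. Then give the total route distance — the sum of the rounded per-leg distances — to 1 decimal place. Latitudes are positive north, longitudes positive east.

Leg 1: φ1=-0.8324016, φ2=0.8746770, Δφ=1.7070786, Δλ=-3.6581473 rad; a=sin²(Δφ/2)+cosφ1·cosφ2·sin²(Δλ/2)=0.9713954768; c=2·atan2(√a, √(1-a))=2.801701485; dist=6371·c=17849.640 ≈ 17849.6 km; running total=17849.6 km
Leg 1 bearing: y=sinΔλ·cosφ2=0.31670259, x=cosφ1·sinφ2-sinφ1·cosφ2·cosΔλ=0.10413781; θ=atan2(y, x)=71.7982° ≈ 71.8°
Leg 2: φ1=0.8746770, φ2=-0.5200069, Δφ=-1.3946839, Δλ=0.2869688 rad; a=sin²(Δφ/2)+cosφ1·cosφ2·sin²(Δλ/2)=0.4237765789; c=2·atan2(√a, √(1-a))=1.417752744; dist=6371·c=9032.503 ≈ 9032.5 km; running total=26882.1 km
Leg 2 bearing: y=sinΔλ·cosφ2=0.24563201, x=cosφ1·sinφ2-sinφ1·cosφ2·cosΔλ=-0.95730083; θ=atan2(y, x)=165.6090° ≈ 165.6°
Leg 3: φ1=-0.5200069, φ2=-1.0013024, Δφ=-0.4812955, Δλ=2.3753128 rad; a=sin²(Δφ/2)+cosφ1·cosφ2·sin²(Δλ/2)=0.4593389531; c=2·atan2(√a, √(1-a))=1.489384331; dist=6371·c=9488.868 ≈ 9488.9 km; running total=36371.0 km
Leg 3 bearing: y=sinΔλ·cosφ2=0.37391758, x=cosφ1·sinφ2-sinφ1·cosφ2·cosΔλ=-0.92388980; θ=atan2(y, x)=157.9658° ≈ 158.0°
Leg 4: φ1=-1.0013024, φ2=0.3437409, Δφ=1.3450432, Δλ=-1.1901784 rad; a=sin²(Δφ/2)+cosφ1·cosφ2·sin²(Δλ/2)=0.5476142537; c=2·atan2(√a, √(1-a))=1.666169354; dist=6371·c=10615.165 ≈ 10615.2 km; running total=46986.2 km
Leg 4 bearing: y=sinΔλ·cosφ2=-0.87412231, x=cosφ1·sinφ2-sinφ1·cosφ2·cosΔλ=0.47627904; θ=atan2(y, x)=-61.4156° <0 so +360° → 298.5844° ≈ 298.6°
Leg 5: φ1=0.3437409, φ2=-1.1018194, Δφ=-1.4455602, Δλ=0.7299246 rad; a=sin²(Δφ/2)+cosφ1·cosφ2·sin²(Δλ/2)=0.4917532507; c=2·atan2(√a, √(1-a))=1.554302080; dist=6371·c=9902.459 ≈ 9902.5 km; running total=56888.7 km
Leg 5 bearing: y=sinΔλ·cosφ2=0.30138230, x=cosφ1·sinφ2-sinφ1·cosφ2·cosΔλ=-0.95336073; θ=atan2(y, x)=162.4569° ≈ 162.5°
Leg 6: φ1=-1.1018194, φ2=0.0494644, Δφ=1.1512838, Δλ=-3.1502251 rad; a=sin²(Δφ/2)+cosφ1·cosφ2·sin²(Δλ/2)=0.7477550348; c=2·atan2(√a, √(1-a))=2.089218291; dist=6371·c=13310.410 ≈ 13310.4 km; running total=70199.1 km
Leg 6 bearing: y=sinΔλ·cosφ2=0.00862173, x=cosφ1·sinφ2-sinφ1·cosφ2·cosΔλ=-0.86855940; θ=atan2(y, x)=179.4313° ≈ 179.4°
Leg 7: φ1=0.0494644, φ2=-1.2405102, Δφ=-1.2899746, Δλ=3.8407750 rad; a=sin²(Δφ/2)+cosφ1·cosφ2·sin²(Δλ/2)=0.6473438277; c=2·atan2(√a, √(1-a))=1.869924970; dist=6371·c=11913.292 ≈ 11913.3 km; running total=82112.4 km
Leg 7 bearing: y=sinΔλ·cosφ2=-0.20872573, x=cosφ1·sinφ2-sinφ1·cosφ2·cosΔλ=-0.93251957; θ=atan2(y, x)=-167.3834° <0 so +360° → 192.6166° ≈ 192.6°

Leg 1: dist=17849.6 km, bearing=71.8°
Leg 2: dist=9032.5 km, bearing=165.6°
Leg 3: dist=9488.9 km, bearing=158.0°
Leg 4: dist=10615.2 km, bearing=298.6°
Leg 5: dist=9902.5 km, bearing=162.5°
Leg 6: dist=13310.4 km, bearing=179.4°
Leg 7: dist=11913.3 km, bearing=192.6°
Total: 82112.4 km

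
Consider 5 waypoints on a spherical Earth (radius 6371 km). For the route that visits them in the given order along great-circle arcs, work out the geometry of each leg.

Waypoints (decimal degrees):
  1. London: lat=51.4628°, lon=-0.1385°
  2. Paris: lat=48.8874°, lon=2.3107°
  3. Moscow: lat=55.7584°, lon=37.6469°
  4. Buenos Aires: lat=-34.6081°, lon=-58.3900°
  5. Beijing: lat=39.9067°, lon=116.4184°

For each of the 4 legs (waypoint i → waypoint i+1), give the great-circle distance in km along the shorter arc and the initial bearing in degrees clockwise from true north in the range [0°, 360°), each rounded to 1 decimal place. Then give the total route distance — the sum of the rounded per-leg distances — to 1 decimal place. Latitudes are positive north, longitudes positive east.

Leg 1: dist=335.3 km, bearing=147.7°
Leg 2: dist=2488.9 km, bearing=58.7°
Leg 3: dist=13478.3 km, bearing=253.1°
Leg 4: dist=19268.2 km, bearing=36.4°
Total: 35570.7 km

Leg 1: φ1=0.8981953, φ2=0.8532461, Δφ=-0.0449492, Δλ=0.0427466 rad; a=sin²(Δφ/2)+cosφ1·cosφ2·sin²(Δλ/2)=0.0006921357; c=2·atan2(√a, √(1-a))=0.052623016; dist=6371·c=335.261 ≈ 335.3 km; running total=335.3 km
Leg 1 bearing: y=sinΔλ·cosφ2=0.02809908, x=cosφ1·sinφ2-sinφ1·cosφ2·cosΔλ=-0.04446424; θ=atan2(y, x)=147.7092° ≈ 147.7°
Leg 2: φ1=0.8532461, φ2=0.9731677, Δφ=0.1199216, Δλ=0.6167330 rad; a=sin²(Δφ/2)+cosφ1·cosφ2·sin²(Δλ/2)=0.0376719655; c=2·atan2(√a, √(1-a))=0.390664898; dist=6371·c=2488.926 ≈ 2488.9 km; running total=2824.2 km
Leg 2 bearing: y=sinΔλ·cosφ2=0.32544117, x=cosφ1·sinφ2-sinφ1·cosφ2·cosΔλ=0.19773518; θ=atan2(y, x)=58.7175° ≈ 58.7°
Leg 3: φ1=0.9731677, φ2=-0.6040253, Δφ=-1.5771930, Δλ=-1.6761601 rad; a=sin²(Δφ/2)+cosφ1·cosφ2·sin²(Δλ/2)=0.7591113646; c=2·atan2(√a, √(1-a))=2.115567884; dist=6371·c=13478.283 ≈ 13478.3 km; running total=16302.5 km
Leg 3 bearing: y=sinΔλ·cosφ2=-0.81849172, x=cosφ1·sinφ2-sinφ1·cosφ2·cosΔλ=-0.24802522; θ=atan2(y, x)=-106.8582° <0 so +360° → 253.1418° ≈ 253.1°
Leg 4: φ1=-0.6040253, φ2=0.6965033, Δφ=1.3005286, Δλ=3.0509821 rad; a=sin²(Δφ/2)+cosφ1·cosφ2·sin²(Δλ/2)=0.9965684593; c=2·atan2(√a, √(1-a))=3.024366836; dist=6371·c=19268.241 ≈ 19268.2 km; running total=35570.7 km
Leg 4 bearing: y=sinΔλ·cosφ2=0.06941136, x=cosφ1·sinφ2-sinφ1·cosφ2·cosΔλ=0.09413354; θ=atan2(y, x)=36.4040° ≈ 36.4°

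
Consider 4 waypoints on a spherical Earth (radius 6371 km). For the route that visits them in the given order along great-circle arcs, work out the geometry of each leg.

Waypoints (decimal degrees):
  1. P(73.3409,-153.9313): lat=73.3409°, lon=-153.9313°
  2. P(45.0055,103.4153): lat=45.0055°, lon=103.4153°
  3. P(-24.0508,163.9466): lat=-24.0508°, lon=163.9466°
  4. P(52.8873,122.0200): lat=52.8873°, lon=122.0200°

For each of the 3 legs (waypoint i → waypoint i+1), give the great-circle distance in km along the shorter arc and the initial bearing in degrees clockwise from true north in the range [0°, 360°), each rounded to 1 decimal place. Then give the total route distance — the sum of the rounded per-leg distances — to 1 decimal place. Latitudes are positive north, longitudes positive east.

Leg 1: φ1=1.2800402, φ2=0.7854942, Δφ=-0.4945460, Δλ=4.4915455 rad; a=sin²(Δφ/2)+cosφ1·cosφ2·sin²(Δλ/2)=0.1834537295; c=2·atan2(√a, √(1-a))=0.885254472; dist=6371·c=5639.956 ≈ 5640.0 km; running total=5640.0 km
Leg 1 bearing: y=sinΔλ·cosφ2=-0.68986707, x=cosφ1·sinφ2-sinφ1·cosφ2·cosΔλ=0.35110862; θ=atan2(y, x)=-63.0261° <0 so +360° → 296.9739° ≈ 297.0°
Leg 2: φ1=0.7854942, φ2=-0.4197656, Δφ=-1.2052598, Δλ=1.0564705 rad; a=sin²(Δφ/2)+cosφ1·cosφ2·sin²(Δλ/2)=0.4852884339; c=2·atan2(√a, √(1-a))=1.541368947; dist=6371·c=9820.062 ≈ 9820.1 km; running total=15460.1 km
Leg 2 bearing: y=sinΔλ·cosφ2=0.79504084, x=cosφ1·sinφ2-sinφ1·cosφ2·cosΔλ=-0.60584184; θ=atan2(y, x)=127.3083° ≈ 127.3°
Leg 3: φ1=-0.4197656, φ2=0.9230575, Δφ=1.3428232, Δλ=-0.7317572 rad; a=sin²(Δφ/2)+cosφ1·cosφ2·sin²(Δλ/2)=0.4575260173; c=2·atan2(√a, √(1-a))=1.485745862; dist=6371·c=9465.687 ≈ 9465.7 km; running total=24925.8 km
Leg 3 bearing: y=sinΔλ·cosφ2=-0.40316845, x=cosφ1·sinφ2-sinφ1·cosφ2·cosΔλ=0.91117454; θ=atan2(y, x)=-23.8680° <0 so +360° → 336.1320° ≈ 336.1°

Leg 1: dist=5640.0 km, bearing=297.0°
Leg 2: dist=9820.1 km, bearing=127.3°
Leg 3: dist=9465.7 km, bearing=336.1°
Total: 24925.8 km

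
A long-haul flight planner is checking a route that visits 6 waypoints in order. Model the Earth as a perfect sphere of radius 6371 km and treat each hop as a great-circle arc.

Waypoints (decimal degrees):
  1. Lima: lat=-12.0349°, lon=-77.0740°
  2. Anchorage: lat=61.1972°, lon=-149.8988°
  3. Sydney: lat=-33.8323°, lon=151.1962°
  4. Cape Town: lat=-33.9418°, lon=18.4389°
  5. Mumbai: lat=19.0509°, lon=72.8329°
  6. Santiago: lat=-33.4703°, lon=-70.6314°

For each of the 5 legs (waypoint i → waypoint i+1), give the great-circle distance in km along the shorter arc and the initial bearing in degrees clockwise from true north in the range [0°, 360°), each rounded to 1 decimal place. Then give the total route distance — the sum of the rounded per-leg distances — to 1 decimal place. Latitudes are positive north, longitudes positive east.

Leg 1: dist=10285.2 km, bearing=332.6°
Leg 2: dist=11823.5 km, bearing=227.8°
Leg 3: dist=11011.8 km, bearing=218.1°
Leg 4: dist=8237.3 km, bearing=53.1°
Leg 5: dist=16061.5 km, bearing=238.7°
Total: 57419.3 km

Leg 1: φ1=-0.2100486, φ2=1.0680926, Δφ=1.2781413, Δλ=-1.2710325 rad; a=sin²(Δφ/2)+cosφ1·cosφ2·sin²(Δλ/2)=0.5217833616; c=2·atan2(√a, √(1-a))=1.614376844; dist=6371·c=10285.195 ≈ 10285.2 km; running total=10285.2 km
Leg 1 bearing: y=sinΔλ·cosφ2=-0.46031139, x=cosφ1·sinφ2-sinφ1·cosφ2·cosΔλ=0.88668786; θ=atan2(y, x)=-27.4354° <0 so +360° → 332.5646° ≈ 332.6°
Leg 2: φ1=1.0680926, φ2=-0.5904850, Δφ=-1.6585777, Δλ=5.2550991 rad; a=sin²(Δφ/2)+cosφ1·cosφ2·sin²(Δλ/2)=0.6405944004; c=2·atan2(√a, √(1-a))=1.855828994; dist=6371·c=11823.487 ≈ 11823.5 km; running total=22108.7 km
Leg 2 bearing: y=sinΔλ·cosφ2=-0.71131345, x=cosφ1·sinφ2-sinφ1·cosφ2·cosΔλ=-0.64417858; θ=atan2(y, x)=-132.1646° <0 so +360° → 227.8354° ≈ 227.8°
Leg 3: φ1=-0.5904850, φ2=-0.5923962, Δφ=-0.0019111, Δλ=-2.3170520 rad; a=sin²(Δφ/2)+cosφ1·cosφ2·sin²(Δλ/2)=0.5784880582; c=2·atan2(√a, √(1-a))=1.728424387; dist=6371·c=11011.792 ≈ 11011.8 km; running total=33120.5 km
Leg 3 bearing: y=sinΔλ·cosφ2=-0.60912599, x=cosφ1·sinφ2-sinφ1·cosφ2·cosΔλ=-0.77738281; θ=atan2(y, x)=-141.9192° <0 so +360° → 218.0808° ≈ 218.1°
Leg 4: φ1=-0.5923962, φ2=0.3325009, Δφ=0.9248971, Δλ=0.9493544 rad; a=sin²(Δφ/2)+cosφ1·cosφ2·sin²(Δλ/2)=0.3628508852; c=2·atan2(√a, √(1-a))=1.292936461; dist=6371·c=8237.298 ≈ 8237.3 km; running total=41357.8 km
Leg 4 bearing: y=sinΔλ·cosφ2=0.76850878, x=cosφ1·sinφ2-sinφ1·cosφ2·cosΔλ=0.57806119; θ=atan2(y, x)=53.0500° ≈ 53.1°
Leg 5: φ1=0.3325009, φ2=-0.5841669, Δφ=-0.9166679, Δλ=-2.5039244 rad; a=sin²(Δφ/2)+cosφ1·cosφ2·sin²(Δλ/2)=0.9067754718; c=2·atan2(√a, √(1-a))=2.521029204; dist=6371·c=16061.477 ≈ 16061.5 km; running total=57419.3 km
Leg 5 bearing: y=sinΔλ·cosφ2=-0.49660212, x=cosφ1·sinφ2-sinφ1·cosφ2·cosΔλ=-0.30252471; θ=atan2(y, x)=-121.3493° <0 so +360° → 238.6507° ≈ 238.7°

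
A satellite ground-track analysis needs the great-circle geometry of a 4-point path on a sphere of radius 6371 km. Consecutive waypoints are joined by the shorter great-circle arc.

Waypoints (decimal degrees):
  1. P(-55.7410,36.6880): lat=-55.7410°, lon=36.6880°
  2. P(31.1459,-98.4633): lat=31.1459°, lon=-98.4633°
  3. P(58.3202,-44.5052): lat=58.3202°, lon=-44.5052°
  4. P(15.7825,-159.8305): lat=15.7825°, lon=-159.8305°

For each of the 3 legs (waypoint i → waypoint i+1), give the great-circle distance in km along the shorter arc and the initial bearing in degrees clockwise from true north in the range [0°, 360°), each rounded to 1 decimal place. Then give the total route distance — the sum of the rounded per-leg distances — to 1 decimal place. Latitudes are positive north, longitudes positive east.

Leg 1: φ1=-0.9728640, φ2=0.5435985, Δφ=1.5164625, Δλ=-2.3588352 rad; a=sin²(Δφ/2)+cosφ1·cosφ2·sin²(Δλ/2)=0.8845286426; c=2·atan2(√a, √(1-a))=2.448161285; dist=6371·c=15597.236 ≈ 15597.2 km; running total=15597.2 km
Leg 1 bearing: y=sinΔλ·cosφ2=-0.60357927, x=cosφ1·sinφ2-sinφ1·cosφ2·cosΔλ=-0.21034009; θ=atan2(y, x)=-109.2128° <0 so +360° → 250.7872° ≈ 250.8°
Leg 2: φ1=0.5435985, φ2=1.0178795, Δφ=0.4742810, Δλ=0.9417465 rad; a=sin²(Δφ/2)+cosφ1·cosφ2·sin²(Δλ/2)=0.1476954474; c=2·atan2(√a, √(1-a))=0.788924202; dist=6371·c=5026.236 ≈ 5026.2 km; running total=20623.4 km
Leg 2 bearing: y=sinΔλ·cosφ2=0.42464694, x=cosφ1·sinφ2-sinφ1·cosφ2·cosΔλ=0.56850768; θ=atan2(y, x)=36.7579° ≈ 36.8°
Leg 3: φ1=1.0178795, φ2=0.2754566, Δφ=-0.7424229, Δλ=-2.0128062 rad; a=sin²(Δφ/2)+cosφ1·cosφ2·sin²(Δλ/2)=0.4923587992; c=2·atan2(√a, √(1-a))=1.555513330; dist=6371·c=9910.175 ≈ 9910.2 km; running total=30533.6 km
Leg 3 bearing: y=sinΔλ·cosφ2=-0.86981796, x=cosφ1·sinφ2-sinφ1·cosφ2·cosΔλ=0.49313604; θ=atan2(y, x)=-60.4493° <0 so +360° → 299.5507° ≈ 299.6°

Leg 1: dist=15597.2 km, bearing=250.8°
Leg 2: dist=5026.2 km, bearing=36.8°
Leg 3: dist=9910.2 km, bearing=299.6°
Total: 30533.6 km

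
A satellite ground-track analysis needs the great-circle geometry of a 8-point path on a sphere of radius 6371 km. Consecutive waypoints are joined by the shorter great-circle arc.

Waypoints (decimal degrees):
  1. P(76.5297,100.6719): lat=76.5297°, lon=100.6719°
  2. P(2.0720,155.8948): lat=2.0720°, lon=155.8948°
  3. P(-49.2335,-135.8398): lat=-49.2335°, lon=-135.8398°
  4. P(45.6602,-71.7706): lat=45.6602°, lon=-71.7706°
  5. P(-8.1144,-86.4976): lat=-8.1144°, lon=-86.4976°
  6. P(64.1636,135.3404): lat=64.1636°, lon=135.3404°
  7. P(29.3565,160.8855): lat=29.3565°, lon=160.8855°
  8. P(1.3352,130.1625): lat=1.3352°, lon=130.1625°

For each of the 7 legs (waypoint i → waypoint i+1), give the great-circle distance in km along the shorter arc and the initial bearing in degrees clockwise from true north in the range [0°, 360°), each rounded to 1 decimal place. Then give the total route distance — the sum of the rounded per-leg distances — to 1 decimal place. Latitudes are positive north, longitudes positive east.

Leg 1: φ1=1.3356952, φ2=0.0361632, Δφ=-1.2995320, Δλ=0.9638214 rad; a=sin²(Δφ/2)+cosφ1·cosφ2·sin²(Δλ/2)=0.4160299200; c=2·atan2(√a, √(1-a))=1.402056548; dist=6371·c=8932.502 ≈ 8932.5 km; running total=8932.5 km
Leg 1 bearing: y=sinΔλ·cosφ2=0.82084022, x=cosφ1·sinφ2-sinφ1·cosφ2·cosΔλ=-0.54590974; θ=atan2(y, x)=123.6264° ≈ 123.6°
Leg 2: φ1=0.0361632, φ2=-0.8592867, Δφ=-0.8954499, Δλ=-5.0917293 rad; a=sin²(Δφ/2)+cosφ1·cosφ2·sin²(Δλ/2)=0.3928692631; c=2·atan2(√a, √(1-a))=1.354860645; dist=6371·c=8631.817 ≈ 8631.8 km; running total=17564.3 km
Leg 2 bearing: y=sinΔλ·cosφ2=0.60655711, x=cosφ1·sinφ2-sinφ1·cosφ2·cosΔλ=-0.76562425; θ=atan2(y, x)=141.6124° ≈ 141.6°
Leg 3: φ1=-0.8592867, φ2=0.7969208, Δφ=1.6562075, Δλ=1.1182185 rad; a=sin²(Δφ/2)+cosφ1·cosφ2·sin²(Δλ/2)=0.6710579373; c=2·atan2(√a, √(1-a))=1.919964054; dist=6371·c=12232.091 ≈ 12232.1 km; running total=29796.4 km
Leg 3 bearing: y=sinΔλ·cosφ2=0.62854777, x=cosφ1·sinφ2-sinφ1·cosφ2·cosΔλ=0.69848725; θ=atan2(y, x)=41.9831° ≈ 42.0°
Leg 4: φ1=0.7969208, φ2=-0.1416230, Δφ=-0.9385438, Δλ=-0.2570346 rad; a=sin²(Δφ/2)+cosφ1·cosφ2·sin²(Δλ/2)=0.2158836988; c=2·atan2(√a, √(1-a))=0.966439919; dist=6371·c=6157.189 ≈ 6157.2 km; running total=35953.6 km
Leg 4 bearing: y=sinΔλ·cosφ2=-0.25166860, x=cosφ1·sinφ2-sinφ1·cosφ2·cosΔλ=-0.78343770; θ=atan2(y, x)=-162.1911° <0 so +360° → 197.8089° ≈ 197.8°
Leg 5: φ1=-0.1416230, φ2=1.1198661, Δφ=1.2614891, Δλ=3.8718035 rad; a=sin²(Δφ/2)+cosφ1·cosφ2·sin²(Δλ/2)=0.7242391097; c=2·atan2(√a, √(1-a))=2.035858329; dist=6371·c=12970.453 ≈ 12970.5 km; running total=48924.1 km
Leg 5 bearing: y=sinΔλ·cosφ2=-0.29069224, x=cosφ1·sinφ2-sinφ1·cosφ2·cosΔλ=0.84520134; θ=atan2(y, x)=-18.9798° <0 so +360° → 341.0202° ≈ 341.0°
Leg 6: φ1=1.1198661, φ2=0.5123676, Δφ=-0.6074985, Δλ=0.4458461 rad; a=sin²(Δφ/2)+cosφ1·cosφ2·sin²(Δλ/2)=0.1080261692; c=2·atan2(√a, √(1-a))=0.669797078; dist=6371·c=4267.277 ≈ 4267.3 km; running total=53191.4 km
Leg 6 bearing: y=sinΔλ·cosφ2=0.37584667, x=cosφ1·sinφ2-sinφ1·cosφ2·cosΔλ=-0.49413090; θ=atan2(y, x)=142.7426° ≈ 142.7°
Leg 7: φ1=0.5123676, φ2=0.0233036, Δφ=-0.4890639, Δλ=-0.5362175 rad; a=sin²(Δφ/2)+cosφ1·cosφ2·sin²(Δλ/2)=0.1197616523; c=2·atan2(√a, √(1-a))=0.706749433; dist=6371·c=4502.701 ≈ 4502.7 km; running total=57694.1 km
Leg 7 bearing: y=sinΔλ·cosφ2=-0.51074933, x=cosφ1·sinφ2-sinφ1·cosφ2·cosΔλ=-0.40101162; θ=atan2(y, x)=-128.1370° <0 so +360° → 231.8630° ≈ 231.9°

Leg 1: dist=8932.5 km, bearing=123.6°
Leg 2: dist=8631.8 km, bearing=141.6°
Leg 3: dist=12232.1 km, bearing=42.0°
Leg 4: dist=6157.2 km, bearing=197.8°
Leg 5: dist=12970.5 km, bearing=341.0°
Leg 6: dist=4267.3 km, bearing=142.7°
Leg 7: dist=4502.7 km, bearing=231.9°
Total: 57694.1 km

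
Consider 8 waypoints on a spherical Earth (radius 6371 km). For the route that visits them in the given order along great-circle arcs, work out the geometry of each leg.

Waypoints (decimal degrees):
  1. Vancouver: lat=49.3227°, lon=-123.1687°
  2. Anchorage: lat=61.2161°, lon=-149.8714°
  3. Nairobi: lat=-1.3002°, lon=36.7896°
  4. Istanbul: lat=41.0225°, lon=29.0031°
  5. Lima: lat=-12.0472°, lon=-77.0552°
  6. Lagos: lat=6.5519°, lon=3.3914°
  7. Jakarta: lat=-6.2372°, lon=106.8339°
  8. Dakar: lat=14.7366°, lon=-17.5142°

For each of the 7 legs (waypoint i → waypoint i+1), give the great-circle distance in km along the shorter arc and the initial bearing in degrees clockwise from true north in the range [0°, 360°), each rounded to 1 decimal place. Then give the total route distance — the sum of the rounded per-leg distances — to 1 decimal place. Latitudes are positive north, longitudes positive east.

Leg 1: φ1=0.8608435, φ2=1.0684225, Δφ=0.2075790, Δλ=-0.4660500 rad; a=sin²(Δφ/2)+cosφ1·cosφ2·sin²(Δλ/2)=0.0274694154; c=2·atan2(√a, √(1-a))=0.333014652; dist=6371·c=2121.636 ≈ 2121.6 km; running total=2121.6 km
Leg 1 bearing: y=sinΔλ·cosφ2=-0.21637070, x=cosφ1·sinφ2-sinφ1·cosφ2·cosΔλ=0.24503695; θ=atan2(y, x)=-41.4449° <0 so +360° → 318.5551° ≈ 318.6°
Leg 2: φ1=1.0684225, φ2=-0.0226928, Δφ=-1.0911153, Δλ=3.2578490 rad; a=sin²(Δφ/2)+cosφ1·cosφ2·sin²(Δλ/2)=0.7490106071; c=2·atan2(√a, √(1-a))=2.092111700; dist=6371·c=13328.844 ≈ 13328.8 km; running total=15450.4 km
Leg 2 bearing: y=sinΔλ·cosφ2=-0.11596482, x=cosφ1·sinφ2-sinφ1·cosφ2·cosΔλ=0.85937595; θ=atan2(y, x)=-7.6851° <0 so +360° → 352.3149° ≈ 352.3°
Leg 3: φ1=-0.0226928, φ2=0.7159777, Δφ=0.7386705, Δλ=-0.1359001 rad; a=sin²(Δφ/2)+cosφ1·cosφ2·sin²(Δλ/2)=0.1337950087; c=2·atan2(√a, √(1-a))=0.748941487; dist=6371·c=4771.506 ≈ 4771.5 km; running total=20221.9 km
Leg 3 bearing: y=sinΔλ·cosφ2=-0.10221475, x=cosφ1·sinφ2-sinφ1·cosφ2·cosΔλ=0.67314765; θ=atan2(y, x)=-8.6342° <0 so +360° → 351.3658° ≈ 351.4°
Leg 4: φ1=0.7159777, φ2=-0.2102633, Δφ=-0.9262410, Δλ=-1.8510665 rad; a=sin²(Δφ/2)+cosφ1·cosφ2·sin²(Δλ/2)=0.6705447444; c=2·atan2(√a, √(1-a))=1.918871974; dist=6371·c=12225.133 ≈ 12225.1 km; running total=32447.0 km
Leg 4 bearing: y=sinΔλ·cosφ2=-0.93981608, x=cosφ1·sinφ2-sinφ1·cosφ2·cosΔλ=0.02009207; θ=atan2(y, x)=-88.7753° <0 so +360° → 271.2247° ≈ 271.2°
Leg 5: φ1=-0.2102633, φ2=0.1143522, Δφ=0.3246155, Δλ=1.4040580 rad; a=sin²(Δφ/2)+cosφ1·cosφ2·sin²(Δλ/2)=0.4312819428; c=2·atan2(√a, √(1-a))=1.432923828; dist=6371·c=9129.158 ≈ 9129.2 km; running total=41576.2 km
Leg 5 bearing: y=sinΔλ·cosφ2=0.97969083, x=cosφ1·sinφ2-sinφ1·cosφ2·cosΔλ=0.14600408; θ=atan2(y, x)=81.5236° ≈ 81.5°
Leg 6: φ1=0.1143522, φ2=-0.1088597, Δφ=-0.2232119, Δλ=1.8054122 rad; a=sin²(Δφ/2)+cosφ1·cosφ2·sin²(Δλ/2)=0.6209903814; c=2·atan2(√a, √(1-a))=1.815203092; dist=6371·c=11564.659 ≈ 11564.7 km; running total=53140.9 km
Leg 6 bearing: y=sinΔλ·cosφ2=0.96684651, x=cosφ1·sinφ2-sinφ1·cosφ2·cosΔλ=-0.08156675; θ=atan2(y, x)=94.8223° ≈ 94.8°
Leg 7: φ1=-0.1088597, φ2=0.2572022, Δφ=0.3660619, Δλ=-2.1702838 rad; a=sin²(Δφ/2)+cosφ1·cosφ2·sin²(Δλ/2)=0.7850331352; c=2·atan2(√a, √(1-a))=2.177382840; dist=6371·c=13872.106 ≈ 13872.1 km; running total=67013.0 km
Leg 7 bearing: y=sinΔλ·cosφ2=-0.79846637, x=cosφ1·sinφ2-sinφ1·cosφ2·cosΔλ=0.19358695; θ=atan2(y, x)=-76.3717° <0 so +360° → 283.6283° ≈ 283.6°

Leg 1: dist=2121.6 km, bearing=318.6°
Leg 2: dist=13328.8 km, bearing=352.3°
Leg 3: dist=4771.5 km, bearing=351.4°
Leg 4: dist=12225.1 km, bearing=271.2°
Leg 5: dist=9129.2 km, bearing=81.5°
Leg 6: dist=11564.7 km, bearing=94.8°
Leg 7: dist=13872.1 km, bearing=283.6°
Total: 67013.0 km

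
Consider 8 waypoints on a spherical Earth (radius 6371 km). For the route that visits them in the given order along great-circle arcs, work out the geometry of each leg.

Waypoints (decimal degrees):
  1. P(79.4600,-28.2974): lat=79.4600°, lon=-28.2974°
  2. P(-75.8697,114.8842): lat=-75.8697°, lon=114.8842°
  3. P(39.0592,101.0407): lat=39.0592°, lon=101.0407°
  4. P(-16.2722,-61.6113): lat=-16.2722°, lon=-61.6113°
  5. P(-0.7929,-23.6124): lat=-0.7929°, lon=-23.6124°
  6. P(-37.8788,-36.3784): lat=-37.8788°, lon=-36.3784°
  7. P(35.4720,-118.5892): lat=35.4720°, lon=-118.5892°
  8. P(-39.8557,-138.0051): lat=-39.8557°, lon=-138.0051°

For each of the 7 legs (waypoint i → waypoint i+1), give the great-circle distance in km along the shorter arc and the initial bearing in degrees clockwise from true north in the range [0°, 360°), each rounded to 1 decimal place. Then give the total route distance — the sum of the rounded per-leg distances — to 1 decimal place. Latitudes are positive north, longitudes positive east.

Leg 1: dist=19074.9 km, bearing=84.2°
Leg 2: dist=12818.3 km, bearing=348.1°
Leg 3: dist=16971.5 km, bearing=321.5°
Leg 4: dist=4504.8 km, bearing=71.4°
Leg 5: dist=4325.7 km, bearing=196.1°
Leg 6: dist=11743.9 km, bearing=303.1°
Leg 7: dist=8609.1 km, bearing=195.2°
Total: 78048.2 km

Leg 1: φ1=1.3868386, φ2=-1.3241761, Δφ=-2.7110147, Δλ=2.4989903 rad; a=sin²(Δφ/2)+cosφ1·cosφ2·sin²(Δλ/2)=0.9945650720; c=2·atan2(√a, √(1-a))=2.994014840; dist=6371·c=19074.869 ≈ 19074.9 km; running total=19074.9 km
Leg 1 bearing: y=sinΔλ·cosφ2=0.14630113, x=cosφ1·sinφ2-sinφ1·cosφ2·cosΔλ=0.01474915; θ=atan2(y, x)=84.2433° ≈ 84.2°
Leg 2: φ1=-1.3241761, φ2=0.6817116, Δφ=2.0058877, Δλ=-0.2416147 rad; a=sin²(Δφ/2)+cosφ1·cosφ2·sin²(Δλ/2)=0.7134997808; c=2·atan2(√a, √(1-a))=2.011968349; dist=6371·c=12818.250 ≈ 12818.3 km; running total=31893.2 km
Leg 2 bearing: y=sinΔλ·cosφ2=-0.18579257, x=cosφ1·sinφ2-sinφ1·cosφ2·cosΔλ=0.88495904; θ=atan2(y, x)=-11.8568° <0 so +360° → 348.1432° ≈ 348.1°
Leg 3: φ1=0.6817116, φ2=-0.2840035, Δφ=-0.9657151, Δλ=-2.8388129 rad; a=sin²(Δφ/2)+cosφ1·cosφ2·sin²(Δλ/2)=0.9440221295; c=2·atan2(√a, √(1-a))=2.663870013; dist=6371·c=16971.516 ≈ 16971.5 km; running total=48864.7 km
Leg 3 bearing: y=sinΔλ·cosφ2=-0.28623016, x=cosφ1·sinφ2-sinφ1·cosφ2·cosΔλ=0.35979118; θ=atan2(y, x)=-38.5038° <0 so +360° → 321.4962° ≈ 321.5°
Leg 4: φ1=-0.2840035, φ2=-0.0138387, Δφ=0.2701648, Δλ=0.6632059 rad; a=sin²(Δφ/2)+cosφ1·cosφ2·sin²(Δλ/2)=0.1198697378; c=2·atan2(√a, √(1-a))=0.707082263; dist=6371·c=4504.821 ≈ 4504.8 km; running total=53369.5 km
Leg 4 bearing: y=sinΔλ·cosφ2=0.61558740, x=cosφ1·sinφ2-sinφ1·cosφ2·cosΔλ=0.20749962; θ=atan2(y, x)=71.3723° ≈ 71.4°
Leg 5: φ1=-0.0138387, φ2=-0.6611098, Δφ=-0.6472711, Δλ=-0.2228087 rad; a=sin²(Δφ/2)+cosφ1·cosφ2·sin²(Δλ/2)=0.1108885219; c=2·atan2(√a, √(1-a))=0.678965234; dist=6371·c=4325.688 ≈ 4325.7 km; running total=57695.2 km
Leg 5 bearing: y=sinΔλ·cosφ2=-0.17441396, x=cosφ1·sinφ2-sinφ1·cosφ2·cosΔλ=-0.60328169; θ=atan2(y, x)=-163.8750° <0 so +360° → 196.1250° ≈ 196.1°
Leg 6: φ1=-0.6611098, φ2=0.6191032, Δφ=1.2802130, Δλ=-1.4348491 rad; a=sin²(Δφ/2)+cosφ1·cosφ2·sin²(Δλ/2)=0.6345917236; c=2·atan2(√a, √(1-a))=1.843341410; dist=6371·c=11743.928 ≈ 11743.9 km; running total=69439.1 km
Leg 6 bearing: y=sinΔλ·cosφ2=-0.80688507, x=cosφ1·sinφ2-sinφ1·cosφ2·cosΔλ=0.52581056; θ=atan2(y, x)=-56.9095° <0 so +360° → 303.0905° ≈ 303.1°
Leg 7: φ1=0.6191032, φ2=-0.6956132, Δφ=-1.3147164, Δλ=-0.3388714 rad; a=sin²(Δφ/2)+cosφ1·cosφ2·sin²(Δλ/2)=0.3911317812; c=2·atan2(√a, √(1-a))=1.351301664; dist=6371·c=8609.143 ≈ 8609.1 km; running total=78048.2 km
Leg 7 bearing: y=sinΔλ·cosφ2=-0.25518803, x=cosφ1·sinφ2-sinφ1·cosφ2·cosΔλ=-0.94205621; θ=atan2(y, x)=-164.8432° <0 so +360° → 195.1568° ≈ 195.2°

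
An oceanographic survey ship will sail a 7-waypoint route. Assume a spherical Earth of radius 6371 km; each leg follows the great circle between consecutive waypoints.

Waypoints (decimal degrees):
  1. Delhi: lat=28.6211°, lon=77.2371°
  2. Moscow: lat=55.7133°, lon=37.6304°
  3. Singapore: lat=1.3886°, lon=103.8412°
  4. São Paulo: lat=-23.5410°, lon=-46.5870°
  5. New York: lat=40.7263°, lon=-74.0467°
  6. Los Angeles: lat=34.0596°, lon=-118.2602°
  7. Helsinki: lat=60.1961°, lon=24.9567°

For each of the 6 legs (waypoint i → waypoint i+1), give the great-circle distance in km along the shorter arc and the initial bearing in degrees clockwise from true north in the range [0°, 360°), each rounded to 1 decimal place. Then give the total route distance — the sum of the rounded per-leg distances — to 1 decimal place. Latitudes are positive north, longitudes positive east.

Leg 1: φ1=0.4995324, φ2=0.9723805, Δφ=0.4728481, Δλ=-0.6912673 rad; a=sin²(Δφ/2)+cosφ1·cosφ2·sin²(Δλ/2)=0.1116214602; c=2·atan2(√a, √(1-a))=0.681296112; dist=6371·c=4340.538 ≈ 4340.5 km; running total=4340.5 km
Leg 1 bearing: y=sinΔλ·cosφ2=-0.35913353, x=cosφ1·sinφ2-sinφ1·cosφ2·cosΔλ=0.51736983; θ=atan2(y, x)=-34.7665° <0 so +360° → 325.2335° ≈ 325.2°
Leg 2: φ1=0.9723805, φ2=0.0242356, Δφ=-0.9481449, Δλ=1.1555965 rad; a=sin²(Δφ/2)+cosφ1·cosφ2·sin²(Δλ/2)=0.3764053817; c=2·atan2(√a, √(1-a))=1.321017933; dist=6371·c=8416.205 ≈ 8416.2 km; running total=12756.7 km
Leg 2 bearing: y=sinΔλ·cosφ2=0.91476700, x=cosφ1·sinφ2-sinφ1·cosφ2·cosΔλ=-0.31952905; θ=atan2(y, x)=109.2544° ≈ 109.3°
Leg 3: φ1=0.0242356, φ2=-0.4108680, Δφ=-0.4351036, Δλ=-2.6254674 rad; a=sin²(Δφ/2)+cosφ1·cosφ2·sin²(Δλ/2)=0.9033991481; c=2·atan2(√a, √(1-a))=2.509509194; dist=6371·c=15988.083 ≈ 15988.1 km; running total=28744.8 km
Leg 3 bearing: y=sinΔλ·cosφ2=-0.45244092, x=cosφ1·sinφ2-sinφ1·cosφ2·cosΔλ=-0.37996542; θ=atan2(y, x)=-130.0240° <0 so +360° → 229.9760° ≈ 230.0°
Leg 4: φ1=-0.4108680, φ2=0.7108080, Δφ=1.1216760, Δλ=-0.4792622 rad; a=sin²(Δφ/2)+cosφ1·cosφ2·sin²(Δλ/2)=0.3220510024; c=2·atan2(√a, √(1-a))=1.206921524; dist=6371·c=7689.297 ≈ 7689.3 km; running total=36434.1 km
Leg 4 bearing: y=sinΔλ·cosφ2=-0.34945633, x=cosφ1·sinφ2-sinφ1·cosφ2·cosΔλ=0.86672769; θ=atan2(y, x)=-21.9588° <0 so +360° → 338.0412° ≈ 338.0°
Leg 5: φ1=0.7108080, φ2=0.5944522, Δφ=-0.1163559, Δλ=-0.7716711 rad; a=sin²(Δφ/2)+cosφ1·cosφ2·sin²(Δλ/2)=0.0922987832; c=2·atan2(√a, √(1-a))=0.617372296; dist=6371·c=3933.279 ≈ 3933.3 km; running total=40367.4 km
Leg 5 bearing: y=sinΔλ·cosφ2=-0.57771015, x=cosφ1·sinφ2-sinφ1·cosφ2·cosΔλ=0.03701156; θ=atan2(y, x)=-86.3343° <0 so +360° → 273.6657° ≈ 273.7°
Leg 6: φ1=0.5944522, φ2=1.0506201, Δφ=0.4561680, Δλ=2.4996064 rad; a=sin²(Δφ/2)+cosφ1·cosφ2·sin²(Δλ/2)=0.4219061269; c=2·atan2(√a, √(1-a))=1.413966483; dist=6371·c=9008.380 ≈ 9008.4 km; running total=49375.8 km
Leg 6 bearing: y=sinΔλ·cosφ2=0.29761711, x=cosφ1·sinφ2-sinφ1·cosφ2·cosΔλ=0.94182241; θ=atan2(y, x)=17.5366° ≈ 17.5°

Leg 1: dist=4340.5 km, bearing=325.2°
Leg 2: dist=8416.2 km, bearing=109.3°
Leg 3: dist=15988.1 km, bearing=230.0°
Leg 4: dist=7689.3 km, bearing=338.0°
Leg 5: dist=3933.3 km, bearing=273.7°
Leg 6: dist=9008.4 km, bearing=17.5°
Total: 49375.8 km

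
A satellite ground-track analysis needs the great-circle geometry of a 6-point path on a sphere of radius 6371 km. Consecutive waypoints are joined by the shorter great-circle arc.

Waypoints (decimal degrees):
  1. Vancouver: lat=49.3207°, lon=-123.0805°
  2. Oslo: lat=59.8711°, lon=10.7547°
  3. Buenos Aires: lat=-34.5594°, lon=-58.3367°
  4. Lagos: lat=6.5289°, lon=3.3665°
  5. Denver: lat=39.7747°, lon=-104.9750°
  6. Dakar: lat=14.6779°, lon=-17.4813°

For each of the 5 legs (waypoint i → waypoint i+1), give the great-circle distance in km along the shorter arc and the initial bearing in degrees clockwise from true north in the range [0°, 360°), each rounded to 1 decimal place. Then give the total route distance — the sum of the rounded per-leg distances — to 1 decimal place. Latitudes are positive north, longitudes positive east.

Leg 1: φ1=0.8608086, φ2=1.0449478, Δφ=0.1841392, Δλ=2.3358649 rad; a=sin²(Δφ/2)+cosφ1·cosφ2·sin²(Δλ/2)=0.2853442652; c=2·atan2(√a, √(1-a))=1.127066048; dist=6371·c=7180.538 ≈ 7180.5 km; running total=7180.5 km
Leg 1 bearing: y=sinΔλ·cosφ2=0.36207191, x=cosφ1·sinφ2-sinφ1·cosφ2·cosΔλ=0.82740292; θ=atan2(y, x)=23.6342° ≈ 23.6°
Leg 2: φ1=1.0449478, φ2=-0.6031753, Δφ=-1.6481231, Δλ=-1.2058724 rad; a=sin²(Δφ/2)+cosφ1·cosφ2·sin²(Δλ/2)=0.6715493950; c=2·atan2(√a, √(1-a))=1.921010289; dist=6371·c=12238.757 ≈ 12238.8 km; running total=19419.3 km
Leg 2 bearing: y=sinΔλ·cosφ2=-0.76930928, x=cosφ1·sinφ2-sinφ1·cosφ2·cosΔλ=-0.53893084; θ=atan2(y, x)=-125.0127° <0 so +360° → 234.9873° ≈ 235.0°
Leg 3: φ1=-0.6031753, φ2=0.1139508, Δφ=0.7171261, Δλ=1.0769240 rad; a=sin²(Δφ/2)+cosφ1·cosφ2·sin²(Δλ/2)=0.3383211891; c=2·atan2(√a, √(1-a))=1.241520736; dist=6371·c=7909.729 ≈ 7909.7 km; running total=27329.0 km
Leg 3 bearing: y=sinΔλ·cosφ2=0.87479344, x=cosφ1·sinφ2-sinφ1·cosφ2·cosΔλ=0.36079952; θ=atan2(y, x)=67.5868° ≈ 67.6°
Leg 4: φ1=0.1139508, φ2=0.6941995, Δφ=0.5802487, Δλ=-1.8909159 rad; a=sin²(Δφ/2)+cosφ1·cosφ2·sin²(Δλ/2)=0.5837696193; c=2·atan2(√a, √(1-a))=1.739129422; dist=6371·c=11079.994 ≈ 11080.0 km; running total=38409.0 km
Leg 4 bearing: y=sinΔλ·cosφ2=-0.72952125, x=cosφ1·sinφ2-sinφ1·cosφ2·cosΔλ=0.66312091; θ=atan2(y, x)=-47.7298° <0 so +360° → 312.2702° ≈ 312.3°
Leg 5: φ1=0.6941995, φ2=0.2561777, Δφ=-0.4380218, Δλ=1.5270531 rad; a=sin²(Δφ/2)+cosφ1·cosφ2·sin²(Δλ/2)=0.4026899408; c=2·atan2(√a, √(1-a))=1.374926179; dist=6371·c=8759.655 ≈ 8759.7 km; running total=47168.7 km
Leg 5 bearing: y=sinΔλ·cosφ2=0.96644020, x=cosφ1·sinφ2-sinφ1·cosφ2·cosΔλ=0.16767932; θ=atan2(y, x)=80.1571° ≈ 80.2°

Leg 1: dist=7180.5 km, bearing=23.6°
Leg 2: dist=12238.8 km, bearing=235.0°
Leg 3: dist=7909.7 km, bearing=67.6°
Leg 4: dist=11080.0 km, bearing=312.3°
Leg 5: dist=8759.7 km, bearing=80.2°
Total: 47168.7 km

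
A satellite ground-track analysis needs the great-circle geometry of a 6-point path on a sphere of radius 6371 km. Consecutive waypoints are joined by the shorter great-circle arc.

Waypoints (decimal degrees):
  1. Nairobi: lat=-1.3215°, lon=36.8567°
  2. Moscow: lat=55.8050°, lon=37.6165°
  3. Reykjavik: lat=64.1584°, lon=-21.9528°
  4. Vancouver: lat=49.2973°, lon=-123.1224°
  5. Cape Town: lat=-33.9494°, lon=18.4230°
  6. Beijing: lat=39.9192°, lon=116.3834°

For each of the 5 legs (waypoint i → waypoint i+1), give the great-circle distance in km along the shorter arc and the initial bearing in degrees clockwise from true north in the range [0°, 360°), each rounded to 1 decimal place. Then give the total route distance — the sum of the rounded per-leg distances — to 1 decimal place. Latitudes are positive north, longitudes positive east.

Leg 1: φ1=-0.0230645, φ2=0.9739810, Δφ=0.9970455, Δλ=0.0132610 rad; a=sin²(Δφ/2)+cosφ1·cosφ2·sin²(Δλ/2)=0.2286316724; c=2·atan2(√a, √(1-a))=0.997104335; dist=6371·c=6352.552 ≈ 6352.6 km; running total=6352.6 km
Leg 1 bearing: y=sinΔλ·cosφ2=0.00745262, x=cosφ1·sinφ2-sinφ1·cosφ2·cosΔλ=0.83986986; θ=atan2(y, x)=0.5084° ≈ 0.5°
Leg 2: φ1=0.9739810, φ2=1.1197753, Δφ=0.1457943, Δλ=-1.0396804 rad; a=sin²(Δφ/2)+cosφ1·cosφ2·sin²(Δλ/2)=0.0657519572; c=2·atan2(√a, √(1-a))=0.518636063; dist=6371·c=3304.230 ≈ 3304.2 km; running total=9656.8 km
Leg 2 bearing: y=sinΔλ·cosφ2=-0.37583824, x=cosφ1·sinφ2-sinφ1·cosφ2·cosΔλ=0.32320298; θ=atan2(y, x)=-49.3060° <0 so +360° → 310.6940° ≈ 310.7°
Leg 3: φ1=1.1197753, φ2=0.8604002, Δφ=-0.2593751, Δλ=-1.7657426 rad; a=sin²(Δφ/2)+cosφ1·cosφ2·sin²(Δλ/2)=0.1863845087; c=2·atan2(√a, √(1-a))=0.892803568; dist=6371·c=5688.052 ≈ 5688.1 km; running total=15344.9 km
Leg 3 bearing: y=sinΔλ·cosφ2=-0.63978145, x=cosφ1·sinφ2-sinφ1·cosφ2·cosΔλ=0.44414073; θ=atan2(y, x)=-55.2314° <0 so +360° → 304.7686° ≈ 304.8°
Leg 4: φ1=0.8604002, φ2=-0.5925288, Δφ=-1.4529290, Δλ=2.4704333 rad; a=sin²(Δφ/2)+cosφ1·cosφ2·sin²(Δλ/2)=0.9235008465; c=2·atan2(√a, √(1-a))=2.581115755; dist=6371·c=16444.288 ≈ 16444.3 km; running total=31789.2 km
Leg 4 bearing: y=sinΔλ·cosφ2=0.51588067, x=cosφ1·sinφ2-sinφ1·cosφ2·cosΔλ=0.12827807; θ=atan2(y, x)=76.0361° ≈ 76.0°
Leg 5: φ1=-0.5925288, φ2=0.6967215, Δφ=1.2892503, Δλ=1.7097315 rad; a=sin²(Δφ/2)+cosφ1·cosφ2·sin²(Δλ/2)=0.7232377865; c=2·atan2(√a, √(1-a))=2.033618972; dist=6371·c=12956.186 ≈ 12956.2 km; running total=44745.4 km
Leg 5 bearing: y=sinΔλ·cosφ2=0.75955984, x=cosφ1·sinφ2-sinφ1·cosφ2·cosΔλ=0.47299938; θ=atan2(y, x)=58.0883° ≈ 58.1°

Leg 1: dist=6352.6 km, bearing=0.5°
Leg 2: dist=3304.2 km, bearing=310.7°
Leg 3: dist=5688.1 km, bearing=304.8°
Leg 4: dist=16444.3 km, bearing=76.0°
Leg 5: dist=12956.2 km, bearing=58.1°
Total: 44745.4 km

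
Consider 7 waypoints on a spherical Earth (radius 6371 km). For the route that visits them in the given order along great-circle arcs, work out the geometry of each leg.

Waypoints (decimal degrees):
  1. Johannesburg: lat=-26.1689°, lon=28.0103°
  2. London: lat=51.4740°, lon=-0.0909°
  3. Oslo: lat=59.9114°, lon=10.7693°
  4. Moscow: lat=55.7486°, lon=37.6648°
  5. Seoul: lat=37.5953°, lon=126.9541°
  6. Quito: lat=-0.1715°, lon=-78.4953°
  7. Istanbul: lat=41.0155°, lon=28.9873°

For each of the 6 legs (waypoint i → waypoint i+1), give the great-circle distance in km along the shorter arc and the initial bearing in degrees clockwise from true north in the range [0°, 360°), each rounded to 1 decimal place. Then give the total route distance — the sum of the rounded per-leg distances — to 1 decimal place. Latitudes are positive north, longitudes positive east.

Leg 1: φ1=-0.4567335, φ2=0.8983908, Δφ=1.3551242, Δλ=-0.4904585 rad; a=sin²(Δφ/2)+cosφ1·cosφ2·sin²(Δλ/2)=0.4259477337; c=2·atan2(√a, √(1-a))=1.422144935; dist=6371·c=9060.485 ≈ 9060.5 km; running total=9060.5 km
Leg 1 bearing: y=sinΔλ·cosφ2=-0.29339054, x=cosφ1·sinφ2-sinφ1·cosφ2·cosΔλ=0.94445065; θ=atan2(y, x)=-17.2572° <0 so +360° → 342.7428° ≈ 342.7°
Leg 2: φ1=0.8983908, φ2=1.0456512, Δφ=0.1472604, Δλ=0.1895462 rad; a=sin²(Δφ/2)+cosφ1·cosφ2·sin²(Δλ/2)=0.0082080091; c=2·atan2(√a, √(1-a))=0.181444924; dist=6371·c=1155.986 ≈ 1156.0 km; running total=10216.5 km
Leg 2 bearing: y=sinΔλ·cosφ2=0.09445885, x=cosφ1·sinφ2-sinφ1·cosφ2·cosΔλ=0.15375330; θ=atan2(y, x)=31.5646° ≈ 31.6°
Leg 3: φ1=1.0456512, φ2=0.9729966, Δφ=-0.0726546, Δλ=0.4694150 rad; a=sin²(Δφ/2)+cosφ1·cosφ2·sin²(Δλ/2)=0.0165796049; c=2·atan2(√a, √(1-a))=0.258240598; dist=6371·c=1645.251 ≈ 1645.3 km; running total=11861.8 km
Leg 3 bearing: y=sinΔλ·cosφ2=0.25460220, x=cosφ1·sinφ2-sinφ1·cosφ2·cosΔλ=-0.01991497; θ=atan2(y, x)=94.4726° ≈ 94.5°
Leg 4: φ1=0.9729966, φ2=0.6561618, Δφ=-0.3168349, Δλ=1.5583923 rad; a=sin²(Δφ/2)+cosφ1·cosφ2·sin²(Δλ/2)=0.2450954726; c=2·atan2(√a, √(1-a))=1.035833506; dist=6371·c=6599.295 ≈ 6599.3 km; running total=18461.1 km
Leg 4 bearing: y=sinΔλ·cosφ2=0.79227874, x=cosφ1·sinφ2-sinφ1·cosφ2·cosΔλ=0.33524488; θ=atan2(y, x)=67.0648° ≈ 67.1°
Leg 5: φ1=0.6561618, φ2=-0.0029932, Δφ=-0.6591550, Δλ=-3.5857685 rad; a=sin²(Δφ/2)+cosφ1·cosφ2·sin²(Δλ/2)=0.8586390113; c=2·atan2(√a, √(1-a))=2.370684280; dist=6371·c=15103.630 ≈ 15103.6 km; running total=33564.7 km
Leg 5 bearing: y=sinΔλ·cosφ2=0.42971190, x=cosφ1·sinφ2-sinφ1·cosφ2·cosΔλ=0.54850699; θ=atan2(y, x)=38.0759° ≈ 38.1°
Leg 6: φ1=-0.0029932, φ2=0.7158555, Δφ=0.7188488, Δλ=1.8759253 rad; a=sin²(Δφ/2)+cosφ1·cosφ2·sin²(Δλ/2)=0.6143184788; c=2·atan2(√a, √(1-a))=1.801473649; dist=6371·c=11477.189 ≈ 11477.2 km; running total=45041.9 km
Leg 6 bearing: y=sinΔλ·cosφ2=0.71967890, x=cosφ1·sinφ2-sinφ1·cosφ2·cosΔλ=0.65558175; θ=atan2(y, x)=47.6685° ≈ 47.7°

Leg 1: dist=9060.5 km, bearing=342.7°
Leg 2: dist=1156.0 km, bearing=31.6°
Leg 3: dist=1645.3 km, bearing=94.5°
Leg 4: dist=6599.3 km, bearing=67.1°
Leg 5: dist=15103.6 km, bearing=38.1°
Leg 6: dist=11477.2 km, bearing=47.7°
Total: 45041.9 km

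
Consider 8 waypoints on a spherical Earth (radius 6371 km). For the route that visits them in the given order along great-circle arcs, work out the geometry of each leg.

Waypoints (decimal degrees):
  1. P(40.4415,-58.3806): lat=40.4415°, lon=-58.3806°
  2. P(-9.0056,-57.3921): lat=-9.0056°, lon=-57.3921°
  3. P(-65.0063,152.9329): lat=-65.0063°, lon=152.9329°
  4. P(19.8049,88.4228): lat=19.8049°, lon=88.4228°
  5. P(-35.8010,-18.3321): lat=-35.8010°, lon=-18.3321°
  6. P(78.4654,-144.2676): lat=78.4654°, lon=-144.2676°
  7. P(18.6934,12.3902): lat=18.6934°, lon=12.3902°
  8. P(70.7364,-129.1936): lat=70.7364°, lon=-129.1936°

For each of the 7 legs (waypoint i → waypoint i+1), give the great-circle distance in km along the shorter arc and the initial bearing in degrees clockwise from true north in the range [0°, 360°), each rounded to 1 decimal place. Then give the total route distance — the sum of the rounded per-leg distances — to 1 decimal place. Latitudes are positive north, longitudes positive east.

Leg 1: dist=5499.2 km, bearing=178.7°
Leg 2: dist=11409.9 km, bearing=192.6°
Leg 3: dist=10876.8 km, bearing=301.0°
Leg 4: dist=12756.2 km, bearing=238.8°
Leg 5: dist=14670.9 km, bearing=347.4°
Leg 6: dist=9111.9 km, bearing=22.3°
Leg 7: dist=9639.7 km, bearing=348.2°
Total: 73964.6 km

Leg 1: φ1=0.7058373, φ2=-0.1571774, Δφ=-0.8630147, Δλ=0.0172526 rad; a=sin²(Δφ/2)+cosφ1·cosφ2·sin²(Δλ/2)=0.1749810146; c=2·atan2(√a, √(1-a))=0.863161923; dist=6371·c=5499.205 ≈ 5499.2 km; running total=5499.2 km
Leg 1 bearing: y=sinΔλ·cosφ2=0.01703906, x=cosφ1·sinφ2-sinφ1·cosφ2·cosΔλ=-0.75971067; θ=atan2(y, x)=178.7152° ≈ 178.7°
Leg 2: φ1=-0.1571774, φ2=-1.1345740, Δφ=-0.9773966, Δλ=3.6708637 rad; a=sin²(Δφ/2)+cosφ1·cosφ2·sin²(Δλ/2)=0.6091696822; c=2·atan2(√a, √(1-a))=1.790908780; dist=6371·c=11409.880 ≈ 11409.9 km; running total=16909.1 km
Leg 2 bearing: y=sinΔλ·cosφ2=-0.21333146, x=cosφ1·sinφ2-sinφ1·cosφ2·cosΔλ=-0.95226971; θ=atan2(y, x)=-167.3728° <0 so +360° → 192.6272° ≈ 192.6°
Leg 3: φ1=-1.1345740, φ2=0.3456607, Δφ=1.4802347, Δλ=-1.1259136 rad; a=sin²(Δφ/2)+cosφ1·cosφ2·sin²(Δλ/2)=0.5680063912; c=2·atan2(√a, √(1-a))=1.707232000; dist=6371·c=10876.775 ≈ 10876.8 km; running total=27785.9 km
Leg 3 bearing: y=sinΔλ·cosφ2=-0.84927037, x=cosφ1·sinφ2-sinφ1·cosφ2·cosΔλ=0.51013758; θ=atan2(y, x)=-59.0077° <0 so +360° → 300.9923° ≈ 301.0°
Leg 4: φ1=0.3456607, φ2=-0.6248453, Δφ=-0.9705060, Δλ=-1.8632245 rad; a=sin²(Δφ/2)+cosφ1·cosφ2·sin²(Δλ/2)=0.7090894338; c=2·atan2(√a, √(1-a))=2.002235872; dist=6371·c=12756.245 ≈ 12756.2 km; running total=40542.1 km
Leg 4 bearing: y=sinΔλ·cosφ2=-0.77662172, x=cosφ1·sinφ2-sinφ1·cosφ2·cosΔλ=-0.47115300; θ=atan2(y, x)=-121.2439° <0 so +360° → 238.7561° ≈ 238.8°
Leg 5: φ1=-0.6248453, φ2=1.3694796, Δφ=1.9943249, Δλ=-2.1979891 rad; a=sin²(Δφ/2)+cosφ1·cosφ2·sin²(Δλ/2)=0.8341679460; c=2·atan2(√a, √(1-a))=2.302765733; dist=6371·c=14670.920 ≈ 14670.9 km; running total=55213.0 km
Leg 5 bearing: y=sinΔλ·cosφ2=-0.16190297, x=cosφ1·sinφ2-sinφ1·cosφ2·cosΔλ=0.72602656; θ=atan2(y, x)=-12.5712° <0 so +360° → 347.4288° ≈ 347.4°
Leg 6: φ1=1.3694796, φ2=0.3262614, Δφ=-1.0432182, Δλ=2.7341944 rad; a=sin²(Δφ/2)+cosφ1·cosφ2·sin²(Δλ/2)=0.4299389024; c=2·atan2(√a, √(1-a))=1.430211500; dist=6371·c=9111.877 ≈ 9111.9 km; running total=64324.9 km
Leg 6 bearing: y=sinΔλ·cosφ2=0.37532005, x=cosφ1·sinφ2-sinφ1·cosφ2·cosΔλ=0.91624267; θ=atan2(y, x)=22.2755° ≈ 22.3°
Leg 7: φ1=0.3262614, φ2=1.2345831, Δφ=0.9083217, Δλ=-2.4711035 rad; a=sin²(Δφ/2)+cosφ1·cosφ2·sin²(Δλ/2)=0.4711493384; c=2·atan2(√a, √(1-a))=1.513062937; dist=6371·c=9639.724 ≈ 9639.7 km; running total=73964.6 km
Leg 7 bearing: y=sinΔλ·cosφ2=-0.20499890, x=cosφ1·sinφ2-sinφ1·cosφ2·cosΔλ=0.97705988; θ=atan2(y, x)=-11.8495° <0 so +360° → 348.1505° ≈ 348.2°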